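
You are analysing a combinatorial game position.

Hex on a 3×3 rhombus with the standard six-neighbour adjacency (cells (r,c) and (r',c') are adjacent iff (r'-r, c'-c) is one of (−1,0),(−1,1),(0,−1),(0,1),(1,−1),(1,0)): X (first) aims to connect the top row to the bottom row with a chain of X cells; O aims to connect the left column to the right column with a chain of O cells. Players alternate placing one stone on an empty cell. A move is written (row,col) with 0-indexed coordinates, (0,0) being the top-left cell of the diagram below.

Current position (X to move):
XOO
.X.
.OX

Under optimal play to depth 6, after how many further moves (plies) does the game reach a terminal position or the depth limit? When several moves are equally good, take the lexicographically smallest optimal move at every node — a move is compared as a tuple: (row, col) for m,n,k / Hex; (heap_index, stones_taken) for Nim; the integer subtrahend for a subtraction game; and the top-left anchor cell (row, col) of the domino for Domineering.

[XOO/.X./.OX] X move#1: (1,0):+1/XOO/XX./.OX*, (1,2):-1/XOO/.XX/.OX, (2,0):-1/XOO/.X./XOX
[XOO/XX./.OX] O move#2: (1,2):-1/XOO/XXO/.OX*, (2,0):-1/XOO/XX./OOX
[XOO/XXO/.OX] X move#3: (2,0):+1/XOO/XXO/XOX*
[XOO/XXO/XOX] end (terminal -1, O#4); searched XOO/.X./.OX to 6

PV length from [XOO/.X./.OX]: 3 plies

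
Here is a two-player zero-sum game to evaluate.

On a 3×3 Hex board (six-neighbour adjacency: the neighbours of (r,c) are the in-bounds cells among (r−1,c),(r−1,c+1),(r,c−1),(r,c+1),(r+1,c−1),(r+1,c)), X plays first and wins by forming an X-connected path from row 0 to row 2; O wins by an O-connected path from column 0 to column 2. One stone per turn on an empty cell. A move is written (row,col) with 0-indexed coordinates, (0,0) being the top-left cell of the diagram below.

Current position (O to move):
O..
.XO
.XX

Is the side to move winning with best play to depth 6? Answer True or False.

O winning at [O../.XO/.XX]: False

[O../.XO/.XX] O move#1: (0,1):-1/OO./.XO/.XX*, (0,2):-1/O.O/.XO/.XX, (1,0):-1/O../OXO/.XX, (2,0):-1/O../.XO/OXX
[OO./.XO/.XX] X move#2: (0,2):+1/OOX/.XO/.XX*, (1,0):-1/OO./XXO/.XX, (2,0):-1/OO./.XO/XXX
[OOX/.XO/.XX] end (terminal -1, O#3); searched O../.XO/.XX to 6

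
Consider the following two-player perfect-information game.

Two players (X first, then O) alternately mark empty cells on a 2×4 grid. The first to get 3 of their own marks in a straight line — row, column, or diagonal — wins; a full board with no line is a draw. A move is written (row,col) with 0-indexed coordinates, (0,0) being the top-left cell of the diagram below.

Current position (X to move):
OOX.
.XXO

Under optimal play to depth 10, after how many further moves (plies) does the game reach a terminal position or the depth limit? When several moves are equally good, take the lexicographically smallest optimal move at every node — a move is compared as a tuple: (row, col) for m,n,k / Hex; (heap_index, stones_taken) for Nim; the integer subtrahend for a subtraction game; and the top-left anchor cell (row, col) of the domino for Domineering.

PV length from [OOX./.XXO]: 1 ply

[OOX./.XXO] X move#1: (0,3):+0/OOXX/.XXO, (1,0):+1/OOX./XXXO*
[OOX./XXXO] end (terminal -1, O#2); searched OOX./.XXO to 10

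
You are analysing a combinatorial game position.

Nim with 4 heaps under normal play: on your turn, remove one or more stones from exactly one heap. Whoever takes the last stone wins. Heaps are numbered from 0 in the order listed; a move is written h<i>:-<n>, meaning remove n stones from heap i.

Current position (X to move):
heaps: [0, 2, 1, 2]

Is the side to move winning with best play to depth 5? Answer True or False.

[(0,2,1,2)] X move#1: h1:-1:-1/(0,1,1,2), h1:-2:-1/(0,0,1,2), h2:-1:+1/(0,2,0,2)*, h3:-1:-1/(0,2,1,1), h3:-2:-1/(0,2,1,0)
[(0,2,0,2)] O move#2: h1:-1:-1/(0,1,0,2)*, h1:-2:-1/(0,0,0,2), h3:-1:-1/(0,2,0,1), h3:-2:-1/(0,2,0,0)
[(0,1,0,2)] X move#3: h1:-1:-1/(0,0,0,2), h3:-1:+1/(0,1,0,1)*, h3:-2:-1/(0,1,0,0)
[(0,1,0,1)] O move#4: h1:-1:-1/(0,0,0,1)*, h3:-1:-1/(0,1,0,0)
[(0,0,0,1)] X move#5: h3:-1:+1/(0,0,0,0)*
[(0,0,0,0)] end (terminal -1, O#6); searched (0,2,1,2) to 5

X winning at [(0,2,1,2)]: True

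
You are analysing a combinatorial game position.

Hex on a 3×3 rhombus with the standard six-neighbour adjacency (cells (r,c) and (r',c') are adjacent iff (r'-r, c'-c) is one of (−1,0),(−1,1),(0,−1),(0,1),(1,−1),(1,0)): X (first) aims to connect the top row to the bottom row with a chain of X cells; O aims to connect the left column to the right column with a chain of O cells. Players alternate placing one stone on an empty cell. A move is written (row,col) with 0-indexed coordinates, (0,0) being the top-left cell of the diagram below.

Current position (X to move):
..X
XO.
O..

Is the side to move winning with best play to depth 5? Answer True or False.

p1 X@[..X/XO./O..]: (0,0)[X.X/XO./O..]-1 (0,1)[.XX/XO./O..]-1 (1,2)[..X/XOX/O..]+1* (2,1)[..X/XO./OX.]-1 (2,2)[..X/XO./O.X]-1
p2 O@[..X/XOX/O..]: (0,0)[O.X/XOX/O..]-1* (0,1)[.OX/XOX/O..]-1 (2,1)[..X/XOX/OO.]-1 (2,2)[..X/XOX/O.O]-1
p3 X@[O.X/XOX/O..]: (0,1)[OXX/XOX/O..]+1* (2,1)[O.X/XOX/OX.]+1 (2,2)[O.X/XOX/O.X]+1
p4 O@[OXX/XOX/O..]: (2,1)[OXX/XOX/OO.]-1* (2,2)[OXX/XOX/O.O]-1
p5 X@[OXX/XOX/OO.]: (2,2)[OXX/XOX/OOX]+1*
p6 O@[OXX/XOX/OOX] terminal -1; root [..X/XO./O..] d5

X winning at [..X/XO./O..]: True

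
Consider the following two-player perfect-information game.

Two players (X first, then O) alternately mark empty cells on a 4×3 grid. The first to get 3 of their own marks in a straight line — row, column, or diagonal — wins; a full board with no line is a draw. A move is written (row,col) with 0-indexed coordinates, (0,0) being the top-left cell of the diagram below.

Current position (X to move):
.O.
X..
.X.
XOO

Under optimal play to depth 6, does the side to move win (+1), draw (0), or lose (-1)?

[.O./X../.X./XOO] X move#1: (0,0):+1/XO./X../.X./XOO*, (0,2):+1/.OX/X../.X./XOO, (1,1):+1/.O./XX./.X./XOO, (1,2):+1/.O./X.X/.X./XOO, (2,0):+1/.O./X../XX./XOO, (2,2):+1/.O./X../.XX/XOO
[XO./X../.X./XOO] O move#2: (0,2):-1/XOO/X../.X./XOO*, (1,1):-1/XO./XO./.X./XOO, (1,2):-1/XO./X.O/.X./XOO, (2,0):-1/XO./X../OX./XOO, (2,2):-1/XO./X../.XO/XOO
[XOO/X../.X./XOO] X move#3: (1,1):+1/XOO/XX./.X./XOO*, (1,2):+1/XOO/X.X/.X./XOO, (2,0):+1/XOO/X../XX./XOO, (2,2):+1/XOO/X../.XX/XOO
[XOO/XX./.X./XOO] O move#4: (1,2):-1/XOO/XXO/.X./XOO*, (2,0):-1/XOO/XX./OX./XOO, (2,2):-1/XOO/XX./.XO/XOO
[XOO/XXO/.X./XOO] X move#5: (2,0):+1/XOO/XXO/XX./XOO*, (2,2):+1/XOO/XXO/.XX/XOO
[XOO/XXO/XX./XOO] end (terminal -1, O#6); searched .O./X../.X./XOO to 6

value(.O./X../.X./XOO, X) = +1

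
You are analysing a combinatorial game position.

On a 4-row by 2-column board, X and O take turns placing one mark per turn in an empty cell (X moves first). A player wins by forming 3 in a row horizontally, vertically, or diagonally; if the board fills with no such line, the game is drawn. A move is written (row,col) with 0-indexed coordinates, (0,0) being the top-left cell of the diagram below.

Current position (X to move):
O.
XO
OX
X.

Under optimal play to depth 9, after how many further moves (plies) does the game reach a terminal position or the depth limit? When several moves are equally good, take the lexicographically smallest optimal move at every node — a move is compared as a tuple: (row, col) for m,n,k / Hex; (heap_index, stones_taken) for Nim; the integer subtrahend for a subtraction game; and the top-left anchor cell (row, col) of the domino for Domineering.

ply 1, X at O./XO/OX/X. | (0,1)=+0→OX/XO/OX/X.*; (3,1)=+0→O./XO/OX/XX
ply 2, O at OX/XO/OX/X. | (3,1)=+0→OX/XO/OX/XO*
ply 3: OX/XO/OX/XO is terminal +0 (X); from O./XO/OX/X. depth 9

PV length from [O./XO/OX/X.]: 2 plies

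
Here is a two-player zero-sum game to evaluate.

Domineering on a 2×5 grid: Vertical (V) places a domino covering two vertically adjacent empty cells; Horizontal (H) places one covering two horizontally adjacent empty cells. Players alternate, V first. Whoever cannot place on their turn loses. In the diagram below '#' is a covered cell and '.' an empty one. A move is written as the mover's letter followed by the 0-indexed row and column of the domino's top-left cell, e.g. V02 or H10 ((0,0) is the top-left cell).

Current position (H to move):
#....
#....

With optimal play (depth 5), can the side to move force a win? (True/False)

H winning at [#..../#....]: True

[#..../#....] H move#1: H01:-1/###../#...., H02:+1/#.##./#....*, H03:-1/#..##/#...., H11:-1/#..../###.., H12:+1/#..../#.##., H13:-1/#..../#..##
[#.##./#....] V move#2: V01:-1/####./##...*, V04:-1/#.###/#...#
[####./##...] H move#3: H12:-1/####./####., H13:+1/####./##.##*
[####./##.##] end (terminal -1, V#4); searched #..../#.... to 5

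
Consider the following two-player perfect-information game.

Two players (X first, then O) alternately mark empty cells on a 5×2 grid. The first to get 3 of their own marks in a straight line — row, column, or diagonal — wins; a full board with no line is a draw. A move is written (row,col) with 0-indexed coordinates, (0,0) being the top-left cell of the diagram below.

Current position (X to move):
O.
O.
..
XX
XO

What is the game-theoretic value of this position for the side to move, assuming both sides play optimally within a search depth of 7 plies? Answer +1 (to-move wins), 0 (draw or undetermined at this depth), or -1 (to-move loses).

value(O./O./../XX/XO, X) = +1

p1 X@[O./O./../XX/XO]: (0,1)[OX/O./../XX/XO]-1 (1,1)[O./OX/../XX/XO]-1 (2,0)[O./O./X./XX/XO]+1* (2,1)[O./O./.X/XX/XO]-1
p2 O@[O./O./X./XX/XO] terminal -1; root [O./O./../XX/XO] d7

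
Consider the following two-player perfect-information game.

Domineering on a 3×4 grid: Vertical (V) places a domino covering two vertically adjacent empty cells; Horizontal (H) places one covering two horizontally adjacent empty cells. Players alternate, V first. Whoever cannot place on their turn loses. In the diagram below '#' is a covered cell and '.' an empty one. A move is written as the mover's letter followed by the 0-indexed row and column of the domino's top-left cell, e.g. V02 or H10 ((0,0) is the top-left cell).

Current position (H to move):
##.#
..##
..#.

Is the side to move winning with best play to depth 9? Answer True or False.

H winning at [##.#/..##/..#.]: True

p1 H@[##.#/..##/..#.]: H10[##.#/####/..#.]+1* H20[##.#/..##/###.]+1
p2 V@[##.#/####/..#.] terminal -1; root [##.#/..##/..#.] d9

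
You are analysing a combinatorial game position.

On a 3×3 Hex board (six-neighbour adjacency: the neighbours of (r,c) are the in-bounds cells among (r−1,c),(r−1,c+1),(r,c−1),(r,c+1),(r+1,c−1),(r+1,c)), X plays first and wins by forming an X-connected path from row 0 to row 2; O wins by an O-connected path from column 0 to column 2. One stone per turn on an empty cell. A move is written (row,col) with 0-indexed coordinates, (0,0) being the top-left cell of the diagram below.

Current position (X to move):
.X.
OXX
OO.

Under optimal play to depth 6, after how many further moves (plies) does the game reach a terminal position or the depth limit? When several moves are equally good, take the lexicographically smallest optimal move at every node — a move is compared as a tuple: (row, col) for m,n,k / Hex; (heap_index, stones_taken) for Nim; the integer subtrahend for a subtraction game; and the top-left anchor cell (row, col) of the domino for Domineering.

PV length from [.X./OXX/OO.]: 1 ply

p1 X@[.X./OXX/OO.]: (0,0)[XX./OXX/OO.]-1 (0,2)[.XX/OXX/OO.]-1 (2,2)[.X./OXX/OOX]+1*
p2 O@[.X./OXX/OOX] terminal -1; root [.X./OXX/OO.] d6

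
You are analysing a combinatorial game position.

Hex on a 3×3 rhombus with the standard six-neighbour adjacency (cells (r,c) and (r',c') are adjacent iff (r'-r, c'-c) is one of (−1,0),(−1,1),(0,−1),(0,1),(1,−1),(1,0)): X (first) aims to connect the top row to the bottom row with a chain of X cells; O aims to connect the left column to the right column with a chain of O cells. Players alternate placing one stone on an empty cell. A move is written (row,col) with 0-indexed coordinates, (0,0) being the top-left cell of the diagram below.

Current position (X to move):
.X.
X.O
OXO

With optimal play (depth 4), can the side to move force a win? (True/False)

X winning at [.X./X.O/OXO]: True

ply 1, X at .X./X.O/OXO | (0,0)=-1→XX./X.O/OXO; (0,2)=-1→.XX/X.O/OXO; (1,1)=+1→.X./XXO/OXO*
ply 2: .X./XXO/OXO is terminal -1 (O); from .X./X.O/OXO depth 4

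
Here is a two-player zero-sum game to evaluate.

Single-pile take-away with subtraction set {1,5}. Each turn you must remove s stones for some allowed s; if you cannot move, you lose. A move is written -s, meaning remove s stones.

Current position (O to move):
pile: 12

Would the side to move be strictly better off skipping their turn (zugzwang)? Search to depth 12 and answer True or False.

zugzwang(12, O) = True

ply 1, O at 12 | -1=-1→11*; -5=-1→7
ply 2, X at 11 | -1=+1→10*; -5=+1→6
ply 3, O at 10 | -1=-1→9*; -5=-1→5
ply 4, X at 9 | -1=+1→8*; -5=+1→4
ply 5, O at 8 | -1=-1→7*; -5=-1→3
ply 6, X at 7 | -1=+1→6*; -5=+1→2
ply 7, O at 6 | -1=-1→5*; -5=-1→1
ply 8, X at 5 | -1=+1→4*; -5=+1→0
ply 9, O at 4 | -1=-1→3*
ply 10, X at 3 | -1=+1→2*
ply 11, O at 2 | -1=-1→1*
ply 12, X at 1 | -1=+1→0*
ply 13: 0 is terminal -1 (O); from 12 depth 12
suppose O passes — search the same position with X to move:
pass> ply 1, X at 12 | -1=-1→11*; -5=-1→7
pass> ply 2, O at 11 | -1=+1→10*; -5=+1→6
pass> ply 3, X at 10 | -1=-1→9*; -5=-1→5
pass> ply 4, O at 9 | -1=+1→8*; -5=+1→4
pass> ply 5, X at 8 | -1=-1→7*; -5=-1→3
pass> ply 6, O at 7 | -1=+1→6*; -5=+1→2
pass> ply 7, X at 6 | -1=-1→5*; -5=-1→1
pass> ply 8, O at 5 | -1=+1→4*; -5=+1→0
pass> ply 9, X at 4 | -1=-1→3*
pass> ply 10, O at 3 | -1=+1→2*
pass> ply 11, X at 2 | -1=-1→1*
pass> ply 12, O at 1 | -1=+1→0*
pass> ply 13: 0 is terminal -1 (X); from 12 depth 12
for O: play -1, pass +1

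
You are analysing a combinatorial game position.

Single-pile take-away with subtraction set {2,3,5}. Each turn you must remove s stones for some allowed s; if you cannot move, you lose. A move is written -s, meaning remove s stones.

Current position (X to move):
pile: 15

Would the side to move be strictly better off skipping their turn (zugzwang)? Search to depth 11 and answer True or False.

p1 X@[15]: -2[13]-1* -3[12]-1 -5[10]-1
p2 O@[13]: -2[11]-1 -3[10]-1 -5[8]+1*
p3 X@[8]: -2[6]-1* -3[5]-1 -5[3]-1
p4 O@[6]: -2[4]-1 -3[3]-1 -5[1]+1*
p5 X@[1] terminal -1; root [15] d11
if X skipped the turn, O would face:
~ p1 O@[15]: -2[13]-1* -3[12]-1 -5[10]-1
~ p2 X@[13]: -2[11]-1 -3[10]-1 -5[8]+1*
~ p3 O@[8]: -2[6]-1* -3[5]-1 -5[3]-1
~ p4 X@[6]: -2[4]-1 -3[3]-1 -5[1]+1*
~ p5 O@[1] terminal -1; root [15] d11
compare (X): move=-1 vs pass=+1

zugzwang(15, X) = True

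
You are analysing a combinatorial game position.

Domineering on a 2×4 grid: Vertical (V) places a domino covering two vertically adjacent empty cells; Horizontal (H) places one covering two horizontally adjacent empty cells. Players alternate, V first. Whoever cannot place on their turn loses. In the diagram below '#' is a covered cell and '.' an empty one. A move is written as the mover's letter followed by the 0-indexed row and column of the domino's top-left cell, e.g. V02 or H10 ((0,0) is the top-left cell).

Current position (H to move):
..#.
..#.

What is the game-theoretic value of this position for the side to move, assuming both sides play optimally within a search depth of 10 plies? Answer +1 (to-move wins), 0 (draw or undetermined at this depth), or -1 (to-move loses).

value(..#./..#., H) = +1

[..#./..#.] H move#1: H00:+1/###./..#.*, H10:+1/..#./###.
[###./..#.] V move#2: V03:-1/####/..##*
[####/..##] H move#3: H10:+1/####/####*
[####/####] end (terminal -1, V#4); searched ..#./..#. to 10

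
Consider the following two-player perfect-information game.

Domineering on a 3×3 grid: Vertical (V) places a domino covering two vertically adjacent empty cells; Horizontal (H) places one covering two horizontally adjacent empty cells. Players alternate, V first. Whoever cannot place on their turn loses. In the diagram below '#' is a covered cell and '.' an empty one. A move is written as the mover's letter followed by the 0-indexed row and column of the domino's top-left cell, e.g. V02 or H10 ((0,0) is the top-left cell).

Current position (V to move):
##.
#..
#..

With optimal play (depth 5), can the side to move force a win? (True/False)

V winning at [##./#../#..]: True

p1 V@[##./#../#..]: V02[###/#.#/#..]-1 V11[##./##./##.]+1* V12[##./#.#/#.#]+1
p2 H@[##./##./##.] terminal -1; root [##./#../#..] d5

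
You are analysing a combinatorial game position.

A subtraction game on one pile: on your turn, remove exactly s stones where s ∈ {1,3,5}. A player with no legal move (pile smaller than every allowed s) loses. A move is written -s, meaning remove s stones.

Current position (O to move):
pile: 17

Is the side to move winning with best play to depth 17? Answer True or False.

p1 O@[17]: -1[16]+1* -3[14]+1 -5[12]+1
p2 X@[16]: -1[15]-1* -3[13]-1 -5[11]-1
p3 O@[15]: -1[14]+1* -3[12]+1 -5[10]+1
p4 X@[14]: -1[13]-1* -3[11]-1 -5[9]-1
p5 O@[13]: -1[12]+1* -3[10]+1 -5[8]+1
p6 X@[12]: -1[11]-1* -3[9]-1 -5[7]-1
p7 O@[11]: -1[10]+1* -3[8]+1 -5[6]+1
p8 X@[10]: -1[9]-1* -3[7]-1 -5[5]-1
p9 O@[9]: -1[8]+1* -3[6]+1 -5[4]+1
p10 X@[8]: -1[7]-1* -3[5]-1 -5[3]-1
p11 O@[7]: -1[6]+1* -3[4]+1 -5[2]+1
p12 X@[6]: -1[5]-1* -3[3]-1 -5[1]-1
p13 O@[5]: -1[4]+1* -3[2]+1 -5[0]+1
p14 X@[4]: -1[3]-1* -3[1]-1
p15 O@[3]: -1[2]+1* -3[0]+1
p16 X@[2]: -1[1]-1*
p17 O@[1]: -1[0]+1*
p18 X@[0] terminal -1; root [17] d17

O winning at [17]: True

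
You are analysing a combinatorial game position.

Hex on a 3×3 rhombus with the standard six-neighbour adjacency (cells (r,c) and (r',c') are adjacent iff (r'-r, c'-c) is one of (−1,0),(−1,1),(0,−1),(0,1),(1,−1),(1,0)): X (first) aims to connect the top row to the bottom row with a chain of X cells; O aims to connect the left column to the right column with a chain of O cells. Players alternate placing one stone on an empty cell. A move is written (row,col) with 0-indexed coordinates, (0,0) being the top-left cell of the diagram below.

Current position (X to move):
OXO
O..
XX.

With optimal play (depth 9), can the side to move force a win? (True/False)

ply 1, X at OXO/O../XX. | (1,1)=+1→OXO/OX./XX.*; (1,2)=-1→OXO/O.X/XX.; (2,2)=-1→OXO/O../XXX
ply 2: OXO/OX./XX. is terminal -1 (O); from OXO/O../XX. depth 9

X winning at [OXO/O../XX.]: True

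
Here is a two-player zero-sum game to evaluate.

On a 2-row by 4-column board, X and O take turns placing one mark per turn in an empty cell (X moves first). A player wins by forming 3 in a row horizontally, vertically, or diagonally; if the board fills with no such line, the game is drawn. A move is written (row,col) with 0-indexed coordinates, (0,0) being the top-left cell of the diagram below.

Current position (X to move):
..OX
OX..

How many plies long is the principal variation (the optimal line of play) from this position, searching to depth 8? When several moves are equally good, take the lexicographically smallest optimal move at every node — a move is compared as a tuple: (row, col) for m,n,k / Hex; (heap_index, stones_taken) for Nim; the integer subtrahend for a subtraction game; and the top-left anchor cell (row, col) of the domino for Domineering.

PV length from [..OX/OX..]: 4 plies

p1 X@[..OX/OX..]: (0,0)[X.OX/OX..]+0* (0,1)[.XOX/OX..]+0 (1,2)[..OX/OXX.]+0 (1,3)[..OX/OX.X]+0
p2 O@[X.OX/OX..]: (0,1)[XOOX/OX..]+0* (1,2)[X.OX/OXO.]+0 (1,3)[X.OX/OX.O]+0
p3 X@[XOOX/OX..]: (1,2)[XOOX/OXX.]+0* (1,3)[XOOX/OX.X]+0
p4 O@[XOOX/OXX.]: (1,3)[XOOX/OXXO]+0*
p5 X@[XOOX/OXXO] terminal +0; root [..OX/OX..] d8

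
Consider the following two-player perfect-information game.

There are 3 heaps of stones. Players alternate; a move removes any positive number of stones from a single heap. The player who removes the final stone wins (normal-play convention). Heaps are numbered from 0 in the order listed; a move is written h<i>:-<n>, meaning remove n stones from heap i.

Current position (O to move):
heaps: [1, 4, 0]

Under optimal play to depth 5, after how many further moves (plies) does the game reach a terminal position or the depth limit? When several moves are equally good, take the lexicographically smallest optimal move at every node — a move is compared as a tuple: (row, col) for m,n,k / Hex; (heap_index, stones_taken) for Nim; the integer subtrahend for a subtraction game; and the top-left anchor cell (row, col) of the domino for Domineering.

PV length from [(1,4,0)]: 3 plies

[(1,4,0)] O move#1: h0:-1:-1/(0,4,0), h1:-1:-1/(1,3,0), h1:-2:-1/(1,2,0), h1:-3:+1/(1,1,0)*, h1:-4:-1/(1,0,0)
[(1,1,0)] X move#2: h0:-1:-1/(0,1,0)*, h1:-1:-1/(1,0,0)
[(0,1,0)] O move#3: h1:-1:+1/(0,0,0)*
[(0,0,0)] end (terminal -1, X#4); searched (1,4,0) to 5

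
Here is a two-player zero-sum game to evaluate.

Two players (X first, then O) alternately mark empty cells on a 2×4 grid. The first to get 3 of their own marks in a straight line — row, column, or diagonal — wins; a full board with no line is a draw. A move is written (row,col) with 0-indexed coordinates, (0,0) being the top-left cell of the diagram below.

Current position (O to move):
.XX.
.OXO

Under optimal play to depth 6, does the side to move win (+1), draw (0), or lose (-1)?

ply 1, O at .XX./.OXO | (0,0)=-1→OXX./.OXO*; (0,3)=-1→.XXO/.OXO; (1,0)=-1→.XX./OOXO
ply 2, X at OXX./.OXO | (0,3)=+1→OXXX/.OXO*; (1,0)=+0→OXX./XOXO
ply 3: OXXX/.OXO is terminal -1 (O); from .XX./.OXO depth 6

value(.XX./.OXO, O) = -1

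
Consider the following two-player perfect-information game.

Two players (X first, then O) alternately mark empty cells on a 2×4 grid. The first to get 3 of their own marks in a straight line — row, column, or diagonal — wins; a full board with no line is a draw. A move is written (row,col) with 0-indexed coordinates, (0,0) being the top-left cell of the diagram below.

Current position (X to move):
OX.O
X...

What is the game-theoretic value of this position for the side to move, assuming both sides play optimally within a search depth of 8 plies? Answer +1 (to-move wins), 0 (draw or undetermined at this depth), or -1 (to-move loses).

[OX.O/X...] X move#1: (0,2):+0/OXXO/X...*, (1,1):+0/OX.O/XX.., (1,2):+0/OX.O/X.X., (1,3):+0/OX.O/X..X
[OXXO/X...] O move#2: (1,1):+0/OXXO/XO..*, (1,2):+0/OXXO/X.O., (1,3):+0/OXXO/X..O
[OXXO/XO..] X move#3: (1,2):+0/OXXO/XOX.*, (1,3):+0/OXXO/XO.X
[OXXO/XOX.] O move#4: (1,3):+0/OXXO/XOXO*
[OXXO/XOXO] end (terminal +0, X#5); searched OX.O/X... to 8

value(OX.O/X..., X) = 0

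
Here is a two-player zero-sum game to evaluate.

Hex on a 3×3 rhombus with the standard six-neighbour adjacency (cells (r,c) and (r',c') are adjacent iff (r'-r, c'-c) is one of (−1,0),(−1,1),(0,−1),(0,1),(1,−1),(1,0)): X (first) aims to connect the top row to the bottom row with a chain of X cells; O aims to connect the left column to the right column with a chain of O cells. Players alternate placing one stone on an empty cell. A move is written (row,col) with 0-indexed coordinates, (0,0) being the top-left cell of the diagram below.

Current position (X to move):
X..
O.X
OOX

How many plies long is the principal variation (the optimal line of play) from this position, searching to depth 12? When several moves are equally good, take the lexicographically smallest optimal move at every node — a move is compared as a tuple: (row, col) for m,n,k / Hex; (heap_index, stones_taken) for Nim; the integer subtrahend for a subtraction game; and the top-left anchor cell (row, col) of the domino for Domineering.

p1 X@[X../O.X/OOX]: (0,1)[XX./O.X/OOX]+1* (0,2)[X.X/O.X/OOX]+1 (1,1)[X../OXX/OOX]+1
p2 O@[XX./O.X/OOX]: (0,2)[XXO/O.X/OOX]-1* (1,1)[XX./OOX/OOX]-1
p3 X@[XXO/O.X/OOX]: (1,1)[XXO/OXX/OOX]+1*
p4 O@[XXO/OXX/OOX] terminal -1; root [X../O.X/OOX] d12

PV length from [X../O.X/OOX]: 3 plies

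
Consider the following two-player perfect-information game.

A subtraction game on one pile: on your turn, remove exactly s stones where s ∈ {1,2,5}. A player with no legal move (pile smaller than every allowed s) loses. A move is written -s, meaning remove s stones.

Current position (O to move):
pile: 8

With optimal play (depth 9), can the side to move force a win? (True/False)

O winning at [8]: True

[8] O move#1: -1:-1/7, -2:+1/6*, -5:+1/3
[6] X move#2: -1:-1/5*, -2:-1/4, -5:-1/1
[5] O move#3: -1:-1/4, -2:+1/3*, -5:+1/0
[3] X move#4: -1:-1/2*, -2:-1/1
[2] O move#5: -1:-1/1, -2:+1/0*
[0] end (terminal -1, X#6); searched 8 to 9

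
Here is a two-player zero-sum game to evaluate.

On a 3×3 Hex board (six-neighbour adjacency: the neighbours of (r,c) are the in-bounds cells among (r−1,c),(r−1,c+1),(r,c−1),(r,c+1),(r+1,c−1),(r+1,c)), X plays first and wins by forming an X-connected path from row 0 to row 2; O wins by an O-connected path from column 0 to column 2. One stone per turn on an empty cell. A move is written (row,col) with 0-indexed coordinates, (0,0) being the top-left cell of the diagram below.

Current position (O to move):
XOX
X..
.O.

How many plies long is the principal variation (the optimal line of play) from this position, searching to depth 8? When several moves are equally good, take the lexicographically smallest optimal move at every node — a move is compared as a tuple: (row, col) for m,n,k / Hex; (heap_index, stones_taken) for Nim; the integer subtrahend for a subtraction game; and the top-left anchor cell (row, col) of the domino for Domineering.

[XOX/X../.O.] O move#1: (1,1):-1/XOX/XO./.O., (1,2):-1/XOX/X.O/.O., (2,0):+1/XOX/X../OO.*, (2,2):-1/XOX/X../.OO
[XOX/X../OO.] X move#2: (1,1):-1/XOX/XX./OO.*, (1,2):-1/XOX/X.X/OO., (2,2):-1/XOX/X../OOX
[XOX/XX./OO.] O move#3: (1,2):+1/XOX/XXO/OO.*, (2,2):+1/XOX/XX./OOO
[XOX/XXO/OO.] end (terminal -1, X#4); searched XOX/X../.O. to 8

PV length from [XOX/X../.O.]: 3 plies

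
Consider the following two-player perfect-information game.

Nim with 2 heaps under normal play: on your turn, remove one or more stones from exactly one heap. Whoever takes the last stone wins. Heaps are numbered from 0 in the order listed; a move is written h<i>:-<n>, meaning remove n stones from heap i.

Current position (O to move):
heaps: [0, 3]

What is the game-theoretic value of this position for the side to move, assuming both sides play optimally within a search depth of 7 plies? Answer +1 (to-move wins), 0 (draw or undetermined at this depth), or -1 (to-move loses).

value((0,3), O) = +1

ply 1, O at (0,3) | h1:-1=-1→(0,2); h1:-2=-1→(0,1); h1:-3=+1→(0,0)*
ply 2: (0,0) is terminal -1 (X); from (0,3) depth 7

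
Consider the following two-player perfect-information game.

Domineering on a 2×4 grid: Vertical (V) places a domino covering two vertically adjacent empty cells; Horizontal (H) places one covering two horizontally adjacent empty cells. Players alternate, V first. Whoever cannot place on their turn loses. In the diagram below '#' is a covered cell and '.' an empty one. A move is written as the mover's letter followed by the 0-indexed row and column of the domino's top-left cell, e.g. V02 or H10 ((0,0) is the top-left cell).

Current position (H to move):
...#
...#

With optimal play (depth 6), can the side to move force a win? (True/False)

H winning at [...#/...#]: True

ply 1, H at ...#/...# | H00=+1→##.#/...#*; H01=+1→.###/...#; H10=+1→...#/##.#; H11=+1→...#/.###
ply 2, V at ##.#/...# | V02=-1→####/..##*
ply 3, H at ####/..## | H10=+1→####/####*
ply 4: ####/#### is terminal -1 (V); from ...#/...# depth 6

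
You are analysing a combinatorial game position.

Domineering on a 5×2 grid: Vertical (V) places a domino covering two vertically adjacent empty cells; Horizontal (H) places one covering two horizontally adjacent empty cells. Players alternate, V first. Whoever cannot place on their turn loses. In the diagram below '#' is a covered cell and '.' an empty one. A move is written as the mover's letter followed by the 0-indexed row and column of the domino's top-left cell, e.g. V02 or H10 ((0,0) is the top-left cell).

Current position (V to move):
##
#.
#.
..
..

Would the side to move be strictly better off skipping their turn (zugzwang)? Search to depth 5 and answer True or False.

[##/#./#./../..] V move#1: V11:-1/##/##/##/../.., V21:-1/##/#./##/.#/.., V30:+1/##/#./#./#./#.*, V31:+1/##/#./#./.#/.#
[##/#./#./#./#.] end (terminal -1, H#2); searched ##/#./#./../.. to 5
pass branch (H moves first from the same position):
  | [##/#./#./../..] H move#1: H30:+1/##/#./#./##/..*, H40:-1/##/#./#./../##
  | [##/#./#./##/..] V move#2: V11:-1/##/##/##/##/..*
  | [##/##/##/##/..] H move#3: H40:+1/##/##/##/##/##*
  | [##/##/##/##/##] end (terminal -1, V#4); searched ##/#./#./../.. to 5
V moving scores +1; V passing scores -1

zugzwang(##/#./#./../.., V) = False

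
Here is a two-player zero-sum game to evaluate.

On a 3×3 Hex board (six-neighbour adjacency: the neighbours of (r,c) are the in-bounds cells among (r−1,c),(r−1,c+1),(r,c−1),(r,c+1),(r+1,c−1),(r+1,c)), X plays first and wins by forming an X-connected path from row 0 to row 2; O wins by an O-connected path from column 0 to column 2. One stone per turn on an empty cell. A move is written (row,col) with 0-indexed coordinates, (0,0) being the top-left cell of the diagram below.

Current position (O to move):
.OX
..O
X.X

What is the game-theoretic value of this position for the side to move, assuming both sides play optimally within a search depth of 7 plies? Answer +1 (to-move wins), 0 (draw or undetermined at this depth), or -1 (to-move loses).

p1 O@[.OX/..O/X.X]: (0,0)[OOX/..O/X.X]-1 (1,0)[.OX/O.O/X.X]-1 (1,1)[.OX/.OO/X.X]+1* (2,1)[.OX/..O/XOX]-1
p2 X@[.OX/.OO/X.X]: (0,0)[XOX/.OO/X.X]-1* (1,0)[.OX/XOO/X.X]-1 (2,1)[.OX/.OO/XXX]-1
p3 O@[XOX/.OO/X.X]: (1,0)[XOX/OOO/X.X]+1* (2,1)[XOX/.OO/XOX]-1
p4 X@[XOX/OOO/X.X] terminal -1; root [.OX/..O/X.X] d7

value(.OX/..O/X.X, O) = +1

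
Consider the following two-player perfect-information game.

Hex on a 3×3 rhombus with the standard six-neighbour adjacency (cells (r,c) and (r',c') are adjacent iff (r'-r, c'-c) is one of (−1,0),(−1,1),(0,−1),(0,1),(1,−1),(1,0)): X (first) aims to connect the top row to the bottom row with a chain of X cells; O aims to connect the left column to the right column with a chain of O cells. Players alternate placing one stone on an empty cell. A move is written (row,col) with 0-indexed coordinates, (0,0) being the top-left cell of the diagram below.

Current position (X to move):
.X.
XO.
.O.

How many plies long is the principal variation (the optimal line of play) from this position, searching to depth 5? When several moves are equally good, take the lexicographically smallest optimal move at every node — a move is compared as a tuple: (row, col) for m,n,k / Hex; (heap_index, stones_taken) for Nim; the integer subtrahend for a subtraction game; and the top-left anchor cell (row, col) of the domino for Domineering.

PV length from [.X./XO./.O.]: 1 ply

ply 1, X at .X./XO./.O. | (0,0)=-1→XX./XO./.O.; (0,2)=-1→.XX/XO./.O.; (1,2)=-1→.X./XOX/.O.; (2,0)=+1→.X./XO./XO.*; (2,2)=-1→.X./XO./.OX
ply 2: .X./XO./XO. is terminal -1 (O); from .X./XO./.O. depth 5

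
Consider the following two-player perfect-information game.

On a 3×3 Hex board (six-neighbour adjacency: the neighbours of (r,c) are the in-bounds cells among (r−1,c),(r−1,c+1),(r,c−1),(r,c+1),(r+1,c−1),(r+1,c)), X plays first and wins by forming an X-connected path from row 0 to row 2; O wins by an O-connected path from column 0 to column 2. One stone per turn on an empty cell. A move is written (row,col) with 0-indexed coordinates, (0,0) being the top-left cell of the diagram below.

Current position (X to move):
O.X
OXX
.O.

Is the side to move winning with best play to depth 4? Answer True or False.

X winning at [O.X/OXX/.O.]: True

p1 X@[O.X/OXX/.O.]: (0,1)[OXX/OXX/.O.]+1* (2,0)[O.X/OXX/XO.]+1 (2,2)[O.X/OXX/.OX]+1
p2 O@[OXX/OXX/.O.]: (2,0)[OXX/OXX/OO.]-1* (2,2)[OXX/OXX/.OO]-1
p3 X@[OXX/OXX/OO.]: (2,2)[OXX/OXX/OOX]+1*
p4 O@[OXX/OXX/OOX] terminal -1; root [O.X/OXX/.O.] d4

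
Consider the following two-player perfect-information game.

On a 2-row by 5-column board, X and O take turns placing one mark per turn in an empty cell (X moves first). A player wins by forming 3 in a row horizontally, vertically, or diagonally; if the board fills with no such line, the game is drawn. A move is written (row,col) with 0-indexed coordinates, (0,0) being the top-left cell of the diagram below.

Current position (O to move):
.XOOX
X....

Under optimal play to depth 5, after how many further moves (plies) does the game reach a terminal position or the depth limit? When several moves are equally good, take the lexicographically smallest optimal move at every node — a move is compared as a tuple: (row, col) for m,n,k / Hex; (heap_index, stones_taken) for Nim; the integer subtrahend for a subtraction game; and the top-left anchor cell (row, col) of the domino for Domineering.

p1 O@[.XOOX/X....]: (0,0)[OXOOX/X....]+0* (1,1)[.XOOX/XO...]+0 (1,2)[.XOOX/X.O..]+0 (1,3)[.XOOX/X..O.]+0 (1,4)[.XOOX/X...O]+0
p2 X@[OXOOX/X....]: (1,1)[OXOOX/XX...]+0* (1,2)[OXOOX/X.X..]+0 (1,3)[OXOOX/X..X.]+0 (1,4)[OXOOX/X...X]+0
p3 O@[OXOOX/XX...]: (1,2)[OXOOX/XXO..]+0* (1,3)[OXOOX/XX.O.]-1 (1,4)[OXOOX/XX..O]-1
p4 X@[OXOOX/XXO..]: (1,3)[OXOOX/XXOX.]+0* (1,4)[OXOOX/XXO.X]+0
p5 O@[OXOOX/XXOX.]: (1,4)[OXOOX/XXOXO]+0*
p6 X@[OXOOX/XXOXO] terminal +0; root [.XOOX/X....] d5

PV length from [.XOOX/X....]: 5 plies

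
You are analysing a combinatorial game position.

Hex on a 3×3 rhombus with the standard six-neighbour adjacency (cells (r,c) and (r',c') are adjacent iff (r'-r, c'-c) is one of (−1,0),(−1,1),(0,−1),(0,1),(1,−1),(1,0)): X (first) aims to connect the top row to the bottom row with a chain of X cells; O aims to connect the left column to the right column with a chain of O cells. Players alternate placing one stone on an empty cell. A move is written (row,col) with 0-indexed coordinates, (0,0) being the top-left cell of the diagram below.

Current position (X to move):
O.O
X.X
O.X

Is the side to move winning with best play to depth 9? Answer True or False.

ply 1, X at O.O/X.X/O.X | (0,1)=-1→OXO/X.X/O.X*; (1,1)=-1→O.O/XXX/O.X; (2,1)=-1→O.O/X.X/OXX
ply 2, O at OXO/X.X/O.X | (1,1)=+1→OXO/XOX/O.X*; (2,1)=-1→OXO/X.X/OOX
ply 3: OXO/XOX/O.X is terminal -1 (X); from O.O/X.X/O.X depth 9

X winning at [O.O/X.X/O.X]: False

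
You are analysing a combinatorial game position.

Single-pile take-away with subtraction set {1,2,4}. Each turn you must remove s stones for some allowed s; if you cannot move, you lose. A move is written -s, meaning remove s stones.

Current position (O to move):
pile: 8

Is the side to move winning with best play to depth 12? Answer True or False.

p1 O@[8]: -1[7]-1 -2[6]+1* -4[4]-1
p2 X@[6]: -1[5]-1* -2[4]-1 -4[2]-1
p3 O@[5]: -1[4]-1 -2[3]+1* -4[1]-1
p4 X@[3]: -1[2]-1* -2[1]-1
p5 O@[2]: -1[1]-1 -2[0]+1*
p6 X@[0] terminal -1; root [8] d12

O winning at [8]: True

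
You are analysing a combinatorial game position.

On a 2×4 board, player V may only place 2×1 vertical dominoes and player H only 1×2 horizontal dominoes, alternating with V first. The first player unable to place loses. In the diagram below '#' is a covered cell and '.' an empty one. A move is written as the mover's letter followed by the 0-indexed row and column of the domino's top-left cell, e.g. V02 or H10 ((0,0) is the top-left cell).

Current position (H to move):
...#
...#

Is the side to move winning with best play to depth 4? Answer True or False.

[...#/...#] H move#1: H00:+1/##.#/...#*, H01:+1/.###/...#, H10:+1/...#/##.#, H11:+1/...#/.###
[##.#/...#] V move#2: V02:-1/####/..##*
[####/..##] H move#3: H10:+1/####/####*
[####/####] end (terminal -1, V#4); searched ...#/...# to 4

H winning at [...#/...#]: True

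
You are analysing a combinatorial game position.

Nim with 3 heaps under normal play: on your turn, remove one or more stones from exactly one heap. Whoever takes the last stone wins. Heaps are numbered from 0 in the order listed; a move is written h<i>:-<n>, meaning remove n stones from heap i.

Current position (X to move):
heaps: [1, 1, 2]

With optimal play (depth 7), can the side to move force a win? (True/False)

X winning at [(1,1,2)]: True

p1 X@[(1,1,2)]: h0:-1[(0,1,2)]-1 h1:-1[(1,0,2)]-1 h2:-1[(1,1,1)]-1 h2:-2[(1,1,0)]+1*
p2 O@[(1,1,0)]: h0:-1[(0,1,0)]-1* h1:-1[(1,0,0)]-1
p3 X@[(0,1,0)]: h1:-1[(0,0,0)]+1*
p4 O@[(0,0,0)] terminal -1; root [(1,1,2)] d7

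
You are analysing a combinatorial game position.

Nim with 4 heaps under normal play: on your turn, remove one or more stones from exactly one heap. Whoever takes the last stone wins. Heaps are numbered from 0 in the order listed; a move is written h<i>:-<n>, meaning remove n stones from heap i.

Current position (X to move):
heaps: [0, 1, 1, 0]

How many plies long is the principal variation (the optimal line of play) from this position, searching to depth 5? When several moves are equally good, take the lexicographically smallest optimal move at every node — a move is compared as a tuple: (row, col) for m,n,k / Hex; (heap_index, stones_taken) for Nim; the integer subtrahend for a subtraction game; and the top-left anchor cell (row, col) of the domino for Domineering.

ply 1, X at (0,1,1,0) | h1:-1=-1→(0,0,1,0)*; h2:-1=-1→(0,1,0,0)
ply 2, O at (0,0,1,0) | h2:-1=+1→(0,0,0,0)*
ply 3: (0,0,0,0) is terminal -1 (X); from (0,1,1,0) depth 5

PV length from [(0,1,1,0)]: 2 plies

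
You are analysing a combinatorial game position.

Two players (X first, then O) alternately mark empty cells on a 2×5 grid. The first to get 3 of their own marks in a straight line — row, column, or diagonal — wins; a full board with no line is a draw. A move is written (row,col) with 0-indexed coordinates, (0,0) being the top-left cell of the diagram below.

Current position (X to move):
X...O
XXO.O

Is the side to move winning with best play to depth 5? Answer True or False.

X winning at [X...O/XXO.O]: False

p1 X@[X...O/XXO.O]: (0,1)[XX..O/XXO.O]-1 (0,2)[X.X.O/XXO.O]-1 (0,3)[X..XO/XXO.O]-1 (1,3)[X...O/XXOXO]+0*
p2 O@[X...O/XXOXO]: (0,1)[XO..O/XXOXO]+0* (0,2)[X.O.O/XXOXO]+0 (0,3)[X..OO/XXOXO]+0
p3 X@[XO..O/XXOXO]: (0,2)[XOX.O/XXOXO]+0* (0,3)[XO.XO/XXOXO]+0
p4 O@[XOX.O/XXOXO]: (0,3)[XOXOO/XXOXO]+0*
p5 X@[XOXOO/XXOXO] terminal +0; root [X...O/XXO.O] d5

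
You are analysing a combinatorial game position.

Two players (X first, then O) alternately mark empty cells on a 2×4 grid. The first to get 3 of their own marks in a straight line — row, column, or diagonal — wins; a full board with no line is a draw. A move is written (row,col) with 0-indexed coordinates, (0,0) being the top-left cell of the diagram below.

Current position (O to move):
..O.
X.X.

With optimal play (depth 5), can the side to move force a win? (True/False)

O winning at [..O./X.X.]: False

ply 1, O at ..O./X.X. | (0,0)=-1→O.O./X.X.; (0,1)=-1→.OO./X.X.; (0,3)=-1→..OO/X.X.; (1,1)=+0→..O./XOX.*; (1,3)=-1→..O./X.XO
ply 2, X at ..O./XOX. | (0,0)=+0→X.O./XOX.*; (0,1)=+0→.XO./XOX.; (0,3)=+0→..OX/XOX.; (1,3)=-1→..O./XOXX
ply 3, O at X.O./XOX. | (0,1)=+0→XOO./XOX.*; (0,3)=+0→X.OO/XOX.; (1,3)=+0→X.O./XOXO
ply 4, X at XOO./XOX. | (0,3)=+0→XOOX/XOX.*; (1,3)=-1→XOO./XOXX
ply 5, O at XOOX/XOX. | (1,3)=+0→XOOX/XOXO*
ply 6: XOOX/XOXO is terminal +0 (X); from ..O./X.X. depth 5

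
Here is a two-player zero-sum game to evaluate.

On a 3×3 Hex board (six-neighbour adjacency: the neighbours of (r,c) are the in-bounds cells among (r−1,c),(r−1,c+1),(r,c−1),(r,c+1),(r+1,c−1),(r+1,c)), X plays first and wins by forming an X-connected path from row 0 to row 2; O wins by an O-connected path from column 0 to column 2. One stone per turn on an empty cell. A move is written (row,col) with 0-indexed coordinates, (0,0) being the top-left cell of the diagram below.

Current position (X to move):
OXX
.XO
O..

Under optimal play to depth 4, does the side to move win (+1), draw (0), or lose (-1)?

value(OXX/.XO/O.., X) = +1

[OXX/.XO/O..] X move#1: (1,0):-1/OXX/XXO/O.., (2,1):+1/OXX/.XO/OX.*, (2,2):-1/OXX/.XO/O.X
[OXX/.XO/OX.] end (terminal -1, O#2); searched OXX/.XO/O.. to 4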